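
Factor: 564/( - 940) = - 3^1*5^( - 1 ) = - 3/5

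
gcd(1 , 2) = 1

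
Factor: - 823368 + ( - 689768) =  - 1513136 = -  2^4 * 17^1 * 5563^1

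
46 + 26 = 72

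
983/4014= 983/4014 = 0.24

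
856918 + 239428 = 1096346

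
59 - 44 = 15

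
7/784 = 1/112= 0.01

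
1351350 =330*4095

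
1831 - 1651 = 180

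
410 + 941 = 1351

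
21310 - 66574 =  - 45264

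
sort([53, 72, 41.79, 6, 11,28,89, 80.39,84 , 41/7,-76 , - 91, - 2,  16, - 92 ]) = [-92, - 91, - 76 , - 2, 41/7,6,  11,16, 28,  41.79,53, 72, 80.39, 84, 89 ]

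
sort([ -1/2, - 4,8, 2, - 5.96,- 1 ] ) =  [  -  5.96, - 4,-1, - 1/2,2, 8]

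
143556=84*1709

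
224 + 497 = 721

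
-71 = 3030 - 3101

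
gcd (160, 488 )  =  8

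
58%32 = 26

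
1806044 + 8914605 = 10720649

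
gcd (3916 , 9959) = 1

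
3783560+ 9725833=13509393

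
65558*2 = 131116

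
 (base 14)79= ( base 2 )1101011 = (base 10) 107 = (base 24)4b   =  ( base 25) 47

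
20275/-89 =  - 20275/89 = - 227.81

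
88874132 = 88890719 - 16587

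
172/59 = 2+ 54/59 = 2.92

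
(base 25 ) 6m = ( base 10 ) 172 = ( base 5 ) 1142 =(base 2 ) 10101100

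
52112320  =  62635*832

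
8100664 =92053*88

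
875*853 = 746375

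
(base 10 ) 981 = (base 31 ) 10K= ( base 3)1100100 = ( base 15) 456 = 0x3d5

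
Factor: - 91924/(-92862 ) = 2^1* 3^(  -  2) * 7^2*11^(  -  1) = 98/99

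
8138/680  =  11 + 329/340 = 11.97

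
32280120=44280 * 729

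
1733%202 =117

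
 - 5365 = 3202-8567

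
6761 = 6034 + 727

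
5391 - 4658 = 733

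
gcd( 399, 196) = 7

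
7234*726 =5251884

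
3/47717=3/47717 = 0.00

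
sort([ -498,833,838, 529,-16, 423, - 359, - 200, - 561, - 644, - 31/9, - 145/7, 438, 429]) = [ -644, - 561, - 498, - 359,-200, - 145/7, - 16, - 31/9, 423,429, 438,529,833, 838] 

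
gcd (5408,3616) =32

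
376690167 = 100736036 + 275954131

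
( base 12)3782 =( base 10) 6290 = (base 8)14222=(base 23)BKB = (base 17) 14D0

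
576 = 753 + - 177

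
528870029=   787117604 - 258247575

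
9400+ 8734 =18134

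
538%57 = 25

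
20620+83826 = 104446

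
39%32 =7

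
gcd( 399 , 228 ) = 57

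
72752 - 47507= 25245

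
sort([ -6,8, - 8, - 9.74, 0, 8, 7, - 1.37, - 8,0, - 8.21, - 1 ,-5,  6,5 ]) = [ - 9.74, - 8.21, - 8, - 8,-6, - 5, - 1.37, - 1, 0,  0, 5,6,7,  8, 8 ] 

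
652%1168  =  652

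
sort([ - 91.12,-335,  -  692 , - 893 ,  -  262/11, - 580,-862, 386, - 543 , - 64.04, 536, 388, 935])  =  [  -  893,  -  862, - 692, - 580, - 543, - 335,- 91.12, - 64.04, - 262/11, 386,  388, 536 , 935 ] 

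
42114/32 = 21057/16 = 1316.06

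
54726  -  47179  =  7547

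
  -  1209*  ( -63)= 76167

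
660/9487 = 660/9487 = 0.07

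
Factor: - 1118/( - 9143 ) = 2^1*  13^1*41^( - 1 )*43^1*223^( - 1 )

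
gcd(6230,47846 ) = 2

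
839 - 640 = 199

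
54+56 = 110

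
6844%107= 103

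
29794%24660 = 5134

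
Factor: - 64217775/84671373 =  - 5^2*17^( - 1) * 373^( - 1)*4451^ (-1) * 856237^1 =- 21405925/28223791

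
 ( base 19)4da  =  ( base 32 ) 1l5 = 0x6A5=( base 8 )3245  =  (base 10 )1701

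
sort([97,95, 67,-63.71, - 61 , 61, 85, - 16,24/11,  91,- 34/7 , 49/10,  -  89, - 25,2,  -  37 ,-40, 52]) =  [-89 ,  -  63.71, - 61,  -  40,-37 , - 25, - 16, - 34/7, 2, 24/11, 49/10 , 52,61, 67, 85 , 91,  95,97]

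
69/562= 69/562= 0.12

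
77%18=5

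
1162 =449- - 713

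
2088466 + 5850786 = 7939252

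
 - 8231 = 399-8630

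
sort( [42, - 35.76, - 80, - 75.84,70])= [ - 80, - 75.84, - 35.76,42,70 ] 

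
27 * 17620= 475740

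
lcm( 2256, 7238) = 173712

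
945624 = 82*11532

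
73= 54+19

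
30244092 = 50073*604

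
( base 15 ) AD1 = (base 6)15154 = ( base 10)2446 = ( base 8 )4616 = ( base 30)2lg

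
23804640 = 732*32520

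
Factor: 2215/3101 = 5/7 = 5^1 * 7^(  -  1)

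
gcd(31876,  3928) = 4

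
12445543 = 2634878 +9810665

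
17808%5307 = 1887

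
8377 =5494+2883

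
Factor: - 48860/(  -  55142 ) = 2^1*5^1*7^1 * 79^(-1 ) = 70/79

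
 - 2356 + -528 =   -  2884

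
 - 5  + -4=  - 9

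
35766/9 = 3974= 3974.00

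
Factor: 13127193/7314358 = 2^( - 1)*3^2*37^1*79^1*499^1 * 3657179^ ( - 1)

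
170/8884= 85/4442 = 0.02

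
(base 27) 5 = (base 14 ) 5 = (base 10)5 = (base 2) 101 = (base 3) 12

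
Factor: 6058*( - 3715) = -22505470=- 2^1*5^1*13^1*233^1*743^1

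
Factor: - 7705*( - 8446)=65076430 = 2^1*5^1*23^1*41^1*67^1*103^1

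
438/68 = 6 + 15/34 = 6.44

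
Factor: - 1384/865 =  - 8/5 = - 2^3*5^( - 1 )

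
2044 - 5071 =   -  3027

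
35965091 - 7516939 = 28448152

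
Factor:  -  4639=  - 4639^1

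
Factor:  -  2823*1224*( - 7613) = 26305594776 = 2^3*3^3*17^1*23^1*331^1*941^1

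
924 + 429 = 1353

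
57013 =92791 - 35778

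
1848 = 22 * 84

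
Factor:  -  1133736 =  - 2^3 * 3^1*97^1*487^1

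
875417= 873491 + 1926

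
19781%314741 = 19781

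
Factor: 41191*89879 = 17^3 * 311^1*2423^1 = 3702205889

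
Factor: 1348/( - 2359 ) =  - 4/7 =-  2^2 * 7^ ( - 1)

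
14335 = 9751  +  4584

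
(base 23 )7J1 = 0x102d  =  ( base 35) 3DB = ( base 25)6fg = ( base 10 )4141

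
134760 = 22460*6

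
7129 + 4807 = 11936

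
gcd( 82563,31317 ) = 2847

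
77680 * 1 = 77680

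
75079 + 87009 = 162088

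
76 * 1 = 76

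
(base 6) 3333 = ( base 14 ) 3d7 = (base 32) O9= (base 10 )777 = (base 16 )309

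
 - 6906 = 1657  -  8563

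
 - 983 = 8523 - 9506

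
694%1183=694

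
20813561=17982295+2831266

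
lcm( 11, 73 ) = 803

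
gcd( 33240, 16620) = 16620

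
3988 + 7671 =11659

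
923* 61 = 56303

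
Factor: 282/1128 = 1/4= 2^( - 2)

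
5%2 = 1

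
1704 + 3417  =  5121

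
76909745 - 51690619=25219126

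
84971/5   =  16994 + 1/5 = 16994.20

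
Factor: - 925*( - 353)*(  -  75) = -24489375  =  - 3^1*5^4*37^1*353^1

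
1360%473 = 414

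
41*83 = 3403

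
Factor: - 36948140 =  - 2^2*5^1*17^1 * 271^1 * 401^1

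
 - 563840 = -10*56384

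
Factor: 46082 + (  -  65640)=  - 2^1*7^1*11^1*  127^1 = - 19558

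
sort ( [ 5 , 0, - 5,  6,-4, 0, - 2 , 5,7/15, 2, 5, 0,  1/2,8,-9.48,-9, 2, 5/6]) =[ - 9.48, - 9 ,-5,-4, - 2,0, 0, 0, 7/15,1/2,  5/6, 2,2,  5  ,  5,5, 6, 8] 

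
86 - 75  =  11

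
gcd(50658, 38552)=2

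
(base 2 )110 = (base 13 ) 6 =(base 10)6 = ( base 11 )6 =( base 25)6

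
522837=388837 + 134000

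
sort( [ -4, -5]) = [ -5 , - 4 ]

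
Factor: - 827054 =  -  2^1*413527^1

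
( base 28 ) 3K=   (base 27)3N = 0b1101000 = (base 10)104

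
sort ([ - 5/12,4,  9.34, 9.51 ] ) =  [ - 5/12, 4, 9.34, 9.51 ] 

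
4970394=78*63723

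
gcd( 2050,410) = 410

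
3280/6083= 3280/6083 =0.54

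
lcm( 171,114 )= 342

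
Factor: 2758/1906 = 7^1 * 197^1*953^( - 1 ) = 1379/953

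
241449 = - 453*( - 533 )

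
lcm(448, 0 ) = 0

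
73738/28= 5267/2 = 2633.50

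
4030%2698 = 1332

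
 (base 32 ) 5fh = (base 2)1010111110001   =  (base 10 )5617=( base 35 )4kh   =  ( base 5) 134432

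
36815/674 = 54+419/674 = 54.62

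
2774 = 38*73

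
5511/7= 787  +  2/7 = 787.29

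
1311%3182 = 1311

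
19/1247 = 19/1247 = 0.02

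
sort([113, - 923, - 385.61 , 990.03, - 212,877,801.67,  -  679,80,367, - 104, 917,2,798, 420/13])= [ - 923, - 679, - 385.61, - 212, - 104,2, 420/13 , 80,113,367,798,801.67,877 , 917,990.03]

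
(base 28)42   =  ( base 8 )162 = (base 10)114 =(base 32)3i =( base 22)54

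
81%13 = 3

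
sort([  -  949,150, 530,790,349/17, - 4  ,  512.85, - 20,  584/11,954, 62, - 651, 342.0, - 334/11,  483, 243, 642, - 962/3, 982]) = [  -  949, - 651, - 962/3,- 334/11, - 20,- 4,  349/17,584/11,62,150, 243,342.0, 483, 512.85,530, 642, 790, 954,982] 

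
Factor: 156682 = 2^1*78341^1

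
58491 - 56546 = 1945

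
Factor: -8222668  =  -2^2*19^1*108193^1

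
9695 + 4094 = 13789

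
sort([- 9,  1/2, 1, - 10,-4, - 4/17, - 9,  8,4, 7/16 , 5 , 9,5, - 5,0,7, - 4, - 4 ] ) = [-10 , - 9, - 9, - 5, - 4,  -  4, - 4, - 4/17,0,7/16,1/2,1,4,5,5,7, 8,9 ] 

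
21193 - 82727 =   -  61534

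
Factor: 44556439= 17^1*2620967^1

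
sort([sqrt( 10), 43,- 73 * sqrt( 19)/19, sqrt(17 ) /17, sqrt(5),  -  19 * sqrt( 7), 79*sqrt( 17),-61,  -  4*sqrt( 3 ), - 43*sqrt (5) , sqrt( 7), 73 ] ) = [ - 43*sqrt ( 5 ), -61,- 19*sqrt(7 ), - 73*sqrt( 19 )/19,-4 *sqrt( 3), sqrt(17) /17, sqrt(5), sqrt( 7), sqrt( 10), 43,73,  79* sqrt( 17) ] 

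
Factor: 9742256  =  2^4*41^1*14851^1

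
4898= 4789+109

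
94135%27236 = 12427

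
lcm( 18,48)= 144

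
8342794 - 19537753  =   - 11194959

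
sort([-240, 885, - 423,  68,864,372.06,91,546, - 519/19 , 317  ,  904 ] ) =[ - 423 , - 240, -519/19,68, 91,317 , 372.06, 546,864,  885  ,  904 ]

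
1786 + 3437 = 5223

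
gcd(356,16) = 4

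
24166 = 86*281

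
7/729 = 7/729 = 0.01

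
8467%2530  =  877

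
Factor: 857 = 857^1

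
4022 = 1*4022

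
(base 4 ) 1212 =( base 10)102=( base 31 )39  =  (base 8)146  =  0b1100110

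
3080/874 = 1540/437 = 3.52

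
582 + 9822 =10404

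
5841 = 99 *59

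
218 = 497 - 279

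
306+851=1157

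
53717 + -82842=-29125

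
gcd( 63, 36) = 9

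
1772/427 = 1772/427= 4.15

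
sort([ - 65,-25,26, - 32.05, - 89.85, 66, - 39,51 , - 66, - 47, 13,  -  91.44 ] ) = [ - 91.44, - 89.85, - 66, - 65, - 47, - 39, - 32.05, -25,13 , 26, 51, 66]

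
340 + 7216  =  7556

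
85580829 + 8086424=93667253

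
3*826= 2478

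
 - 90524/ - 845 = 107+109/845 = 107.13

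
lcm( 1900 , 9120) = 45600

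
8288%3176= 1936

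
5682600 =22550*252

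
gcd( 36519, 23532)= 111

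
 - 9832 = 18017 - 27849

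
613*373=228649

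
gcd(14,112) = 14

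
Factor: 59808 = 2^5*3^1*7^1*89^1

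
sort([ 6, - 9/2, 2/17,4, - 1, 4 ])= [  -  9/2 , - 1,  2/17,4,4, 6]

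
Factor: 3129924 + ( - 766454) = 2363470 = 2^1*5^1*127^1*1861^1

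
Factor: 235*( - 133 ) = - 5^1*7^1  *  19^1 *47^1  =  - 31255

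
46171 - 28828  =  17343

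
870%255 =105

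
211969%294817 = 211969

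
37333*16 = 597328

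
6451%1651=1498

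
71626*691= 49493566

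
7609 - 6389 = 1220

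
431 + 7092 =7523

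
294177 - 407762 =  - 113585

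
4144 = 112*37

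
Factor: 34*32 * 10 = 2^7*5^1*17^1 = 10880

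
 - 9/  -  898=9/898  =  0.01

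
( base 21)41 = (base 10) 85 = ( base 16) 55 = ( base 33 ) 2j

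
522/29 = 18 = 18.00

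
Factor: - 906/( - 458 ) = 3^1*151^1*229^ ( - 1) = 453/229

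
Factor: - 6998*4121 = -2^1* 13^1*317^1 * 3499^1 = - 28838758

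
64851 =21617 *3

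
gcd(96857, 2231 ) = 1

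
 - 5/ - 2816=5/2816 = 0.00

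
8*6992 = 55936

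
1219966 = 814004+405962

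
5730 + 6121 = 11851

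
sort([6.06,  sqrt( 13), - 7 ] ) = [ - 7,sqrt( 13), 6.06 ] 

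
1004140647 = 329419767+674720880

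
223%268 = 223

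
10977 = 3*3659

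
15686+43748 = 59434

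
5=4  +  1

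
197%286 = 197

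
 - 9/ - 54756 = 1/6084 = 0.00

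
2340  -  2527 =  - 187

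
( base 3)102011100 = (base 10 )8136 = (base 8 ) 17710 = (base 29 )9JG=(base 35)6mg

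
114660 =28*4095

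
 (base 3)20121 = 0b10110010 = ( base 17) a8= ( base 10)178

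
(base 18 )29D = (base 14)42B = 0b1100110111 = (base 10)823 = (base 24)1A7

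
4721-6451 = -1730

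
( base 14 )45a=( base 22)1H6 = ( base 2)1101100000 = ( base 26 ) 176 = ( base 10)864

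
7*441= 3087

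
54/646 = 27/323 = 0.08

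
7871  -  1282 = 6589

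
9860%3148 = 416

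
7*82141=574987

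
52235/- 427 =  - 52235/427 = - 122.33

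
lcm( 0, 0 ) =0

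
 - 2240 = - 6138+3898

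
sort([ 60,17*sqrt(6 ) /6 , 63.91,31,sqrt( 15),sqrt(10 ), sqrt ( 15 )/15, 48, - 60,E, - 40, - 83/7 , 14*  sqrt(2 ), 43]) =[- 60, - 40, - 83/7,sqrt(15 )/15,E,sqrt( 10 ), sqrt(15 ) , 17 * sqrt(6 ) /6,14*sqrt(2 ), 31,43,48,60, 63.91]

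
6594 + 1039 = 7633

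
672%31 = 21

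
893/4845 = 47/255 = 0.18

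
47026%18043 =10940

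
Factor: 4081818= 2^1*3^1*13^1*43^1*1217^1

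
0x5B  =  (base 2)1011011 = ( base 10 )91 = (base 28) 37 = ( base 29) 34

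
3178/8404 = 1589/4202 = 0.38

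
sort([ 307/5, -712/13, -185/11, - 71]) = [ - 71, - 712/13, - 185/11 , 307/5 ] 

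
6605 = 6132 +473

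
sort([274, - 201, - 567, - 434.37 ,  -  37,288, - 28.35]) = [ - 567,-434.37, - 201,-37, - 28.35,274,288]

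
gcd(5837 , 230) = 1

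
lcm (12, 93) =372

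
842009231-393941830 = 448067401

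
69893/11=6353 + 10/11 = 6353.91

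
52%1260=52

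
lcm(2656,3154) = 50464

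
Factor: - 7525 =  - 5^2 * 7^1*43^1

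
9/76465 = 9/76465 = 0.00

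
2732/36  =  683/9 =75.89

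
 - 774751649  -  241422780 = -1016174429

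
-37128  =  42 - 37170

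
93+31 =124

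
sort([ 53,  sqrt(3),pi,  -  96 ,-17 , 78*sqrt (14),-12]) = [ - 96, - 17 , - 12,sqrt(3 ), pi , 53 , 78*sqrt(14 ) ]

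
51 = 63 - 12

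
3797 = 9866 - 6069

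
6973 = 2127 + 4846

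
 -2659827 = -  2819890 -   -  160063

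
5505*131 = 721155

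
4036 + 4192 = 8228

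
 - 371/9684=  - 371/9684= - 0.04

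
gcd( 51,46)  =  1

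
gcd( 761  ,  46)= 1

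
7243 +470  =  7713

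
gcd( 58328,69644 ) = 92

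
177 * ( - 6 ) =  - 1062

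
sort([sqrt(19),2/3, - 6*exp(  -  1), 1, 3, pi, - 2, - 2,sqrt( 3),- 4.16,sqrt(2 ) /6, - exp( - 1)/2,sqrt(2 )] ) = [-4.16 , - 6*exp( - 1 ), - 2 , - 2,-exp( - 1 ) /2, sqrt(2)/6, 2/3, 1,sqrt( 2),sqrt(3), 3, pi, sqrt(19) ] 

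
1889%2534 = 1889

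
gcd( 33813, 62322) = 663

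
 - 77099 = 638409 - 715508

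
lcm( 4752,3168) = 9504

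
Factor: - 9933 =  - 3^1*7^1*11^1*43^1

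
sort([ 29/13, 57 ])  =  [29/13, 57]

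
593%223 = 147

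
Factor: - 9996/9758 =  - 2^1*3^1*7^1*41^ ( - 1 ) = - 42/41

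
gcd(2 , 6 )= 2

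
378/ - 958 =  - 189/479 = - 0.39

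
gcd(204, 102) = 102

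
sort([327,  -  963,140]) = [ - 963,140,  327]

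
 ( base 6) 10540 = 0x5dc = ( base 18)4B6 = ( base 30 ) 1k0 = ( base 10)1500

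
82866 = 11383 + 71483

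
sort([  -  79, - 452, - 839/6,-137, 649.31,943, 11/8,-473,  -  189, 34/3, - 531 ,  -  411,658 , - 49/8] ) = [ - 531,  -  473,- 452, - 411,-189, - 839/6, - 137,  -  79,-49/8,11/8,34/3, 649.31 , 658,943] 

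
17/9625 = 17/9625 = 0.00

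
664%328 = 8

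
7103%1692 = 335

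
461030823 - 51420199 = 409610624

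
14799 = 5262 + 9537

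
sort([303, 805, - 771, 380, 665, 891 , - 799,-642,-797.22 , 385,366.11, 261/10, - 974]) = [ - 974, - 799, -797.22,- 771 , - 642, 261/10, 303,366.11,380, 385, 665, 805, 891] 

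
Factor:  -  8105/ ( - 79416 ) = 2^(-3)*3^( - 2 )*5^1*1103^( - 1)*1621^1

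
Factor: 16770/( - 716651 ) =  - 2^1 * 3^1* 5^1*43^1 * 55127^( - 1)=- 1290/55127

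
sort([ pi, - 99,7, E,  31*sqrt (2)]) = [-99,E , pi,7, 31 * sqrt(2 )]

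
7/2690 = 7/2690=0.00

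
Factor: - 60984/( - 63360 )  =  2^( - 4 )*5^(-1)*7^1*11^1 = 77/80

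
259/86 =3+ 1/86=3.01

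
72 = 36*2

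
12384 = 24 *516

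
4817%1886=1045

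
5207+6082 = 11289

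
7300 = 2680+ 4620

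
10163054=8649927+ 1513127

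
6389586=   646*9891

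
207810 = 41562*5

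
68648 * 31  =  2128088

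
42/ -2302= -1 + 1130/1151 = -0.02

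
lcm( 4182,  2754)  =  112914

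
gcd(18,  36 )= 18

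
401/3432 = 401/3432 = 0.12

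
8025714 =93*86298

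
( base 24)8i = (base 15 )E0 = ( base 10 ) 210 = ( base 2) 11010010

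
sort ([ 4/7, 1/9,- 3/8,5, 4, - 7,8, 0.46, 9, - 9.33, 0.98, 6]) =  [-9.33,-7, - 3/8, 1/9, 0.46, 4/7 , 0.98, 4, 5, 6, 8, 9]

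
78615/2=78615/2=39307.50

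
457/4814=457/4814 = 0.09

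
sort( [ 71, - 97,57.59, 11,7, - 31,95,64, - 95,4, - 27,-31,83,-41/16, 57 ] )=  [ - 97,- 95, - 31, - 31, - 27, - 41/16,4, 7 , 11,57, 57.59,  64,71, 83, 95]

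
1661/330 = 151/30 = 5.03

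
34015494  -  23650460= 10365034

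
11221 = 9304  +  1917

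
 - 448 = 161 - 609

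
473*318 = 150414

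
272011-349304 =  - 77293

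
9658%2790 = 1288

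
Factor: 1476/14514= 2^1*3^1*59^(-1 )= 6/59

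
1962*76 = 149112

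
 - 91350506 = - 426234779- - 334884273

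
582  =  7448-6866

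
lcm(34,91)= 3094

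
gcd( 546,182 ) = 182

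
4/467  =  4/467 = 0.01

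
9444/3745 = 2 + 1954/3745 = 2.52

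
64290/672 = 95+75/112= 95.67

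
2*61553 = 123106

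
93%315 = 93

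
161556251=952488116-790931865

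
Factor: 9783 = 3^2 * 1087^1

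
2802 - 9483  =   - 6681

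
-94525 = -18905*5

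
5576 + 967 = 6543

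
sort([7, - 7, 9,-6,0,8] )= [ - 7 , - 6 , 0 , 7,8, 9 ]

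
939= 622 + 317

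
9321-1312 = 8009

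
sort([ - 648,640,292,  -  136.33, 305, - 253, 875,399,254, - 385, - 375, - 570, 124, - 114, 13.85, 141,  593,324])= [ - 648, - 570,-385, - 375, - 253, - 136.33, - 114, 13.85, 124, 141, 254 , 292, 305, 324, 399, 593, 640, 875 ]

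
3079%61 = 29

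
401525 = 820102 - 418577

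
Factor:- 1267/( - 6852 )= 2^(-2)*3^ ( - 1 )*7^1*181^1*571^(-1) 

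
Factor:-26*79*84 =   -  172536 =- 2^3 * 3^1*7^1  *13^1*79^1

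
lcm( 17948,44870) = 89740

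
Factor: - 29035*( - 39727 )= 5^1*5807^1*39727^1 = 1153473445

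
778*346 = 269188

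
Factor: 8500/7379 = 2^2*5^3*17^1*47^( - 1 )*157^( - 1)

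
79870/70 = 1141 = 1141.00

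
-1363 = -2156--793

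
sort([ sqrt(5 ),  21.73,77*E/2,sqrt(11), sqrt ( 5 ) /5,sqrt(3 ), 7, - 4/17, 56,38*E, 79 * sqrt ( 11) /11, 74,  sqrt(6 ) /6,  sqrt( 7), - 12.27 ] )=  [-12.27,-4/17, sqrt (6)/6 , sqrt(5)/5, sqrt( 3), sqrt(5),  sqrt( 7)  ,  sqrt( 11 ), 7, 21.73, 79*sqrt(  11 ) /11, 56 , 74, 38*E,  77 *E/2 ] 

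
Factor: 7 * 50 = 2^1*5^2* 7^1 = 350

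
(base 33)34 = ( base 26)3p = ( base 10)103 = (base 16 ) 67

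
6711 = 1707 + 5004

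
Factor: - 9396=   -  2^2*3^4*29^1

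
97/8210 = 97/8210 = 0.01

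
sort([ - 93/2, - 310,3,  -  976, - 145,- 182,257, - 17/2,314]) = [ - 976, - 310, - 182,-145, - 93/2,  -  17/2 , 3,257,314] 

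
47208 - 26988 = 20220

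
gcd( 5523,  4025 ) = 7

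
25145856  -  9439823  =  15706033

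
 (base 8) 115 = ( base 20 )3H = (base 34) 29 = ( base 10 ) 77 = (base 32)2D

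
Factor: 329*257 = 84553  =  7^1 * 47^1 * 257^1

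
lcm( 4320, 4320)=4320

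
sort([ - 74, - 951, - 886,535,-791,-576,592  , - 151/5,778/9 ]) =[ - 951, - 886, - 791, - 576, - 74, - 151/5,778/9,  535,592 ]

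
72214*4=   288856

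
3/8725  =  3/8725 = 0.00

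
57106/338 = 168+161/169 = 168.95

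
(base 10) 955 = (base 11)799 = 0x3BB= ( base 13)586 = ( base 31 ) UP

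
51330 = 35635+15695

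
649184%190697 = 77093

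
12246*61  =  747006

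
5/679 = 5/679 = 0.01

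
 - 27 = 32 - 59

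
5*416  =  2080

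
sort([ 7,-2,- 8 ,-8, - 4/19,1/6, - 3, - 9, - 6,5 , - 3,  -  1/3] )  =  [ - 9, - 8 ,-8, - 6, - 3, - 3,-2, - 1/3,-4/19, 1/6, 5 , 7]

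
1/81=1/81 = 0.01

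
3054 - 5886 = -2832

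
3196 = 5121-1925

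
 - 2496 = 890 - 3386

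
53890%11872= 6402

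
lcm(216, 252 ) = 1512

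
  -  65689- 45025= -110714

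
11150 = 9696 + 1454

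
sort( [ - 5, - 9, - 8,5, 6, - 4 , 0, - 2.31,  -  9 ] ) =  [ - 9, - 9, - 8, - 5,- 4, - 2.31, 0,5, 6]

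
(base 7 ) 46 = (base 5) 114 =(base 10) 34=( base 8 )42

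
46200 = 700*66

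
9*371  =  3339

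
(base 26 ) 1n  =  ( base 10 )49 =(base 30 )1j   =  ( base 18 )2D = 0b110001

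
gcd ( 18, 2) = 2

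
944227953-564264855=379963098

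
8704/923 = 9 + 397/923 = 9.43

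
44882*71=3186622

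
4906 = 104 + 4802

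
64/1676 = 16/419 = 0.04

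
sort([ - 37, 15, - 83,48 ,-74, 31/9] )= [- 83, - 74, - 37, 31/9,  15, 48] 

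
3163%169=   121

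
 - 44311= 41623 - 85934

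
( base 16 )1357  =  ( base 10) 4951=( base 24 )8e7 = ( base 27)6la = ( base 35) 41g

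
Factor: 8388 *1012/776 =2^1 * 3^2*11^1*23^1*97^ (-1)*233^1 = 1061082/97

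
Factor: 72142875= 3^2*5^3*7^1*9161^1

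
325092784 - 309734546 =15358238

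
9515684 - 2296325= 7219359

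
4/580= 1/145 = 0.01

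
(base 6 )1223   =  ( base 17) 10e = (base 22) dh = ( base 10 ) 303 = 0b100101111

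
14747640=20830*708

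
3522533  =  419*8407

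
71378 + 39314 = 110692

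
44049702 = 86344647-42294945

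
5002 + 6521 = 11523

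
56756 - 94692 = -37936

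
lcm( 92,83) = 7636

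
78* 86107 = 6716346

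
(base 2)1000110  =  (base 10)70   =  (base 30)2a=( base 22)34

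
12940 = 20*647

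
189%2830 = 189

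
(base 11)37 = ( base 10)40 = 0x28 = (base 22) 1i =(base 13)31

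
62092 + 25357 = 87449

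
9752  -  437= 9315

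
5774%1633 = 875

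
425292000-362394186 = 62897814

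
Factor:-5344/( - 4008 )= 4/3 = 2^2*3^( - 1)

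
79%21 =16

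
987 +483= 1470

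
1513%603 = 307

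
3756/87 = 1252/29  =  43.17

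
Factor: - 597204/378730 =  - 2^1*3^2* 5^( - 1 )*11^( - 2 ) * 53^1 = - 954/605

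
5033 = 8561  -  3528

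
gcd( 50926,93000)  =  2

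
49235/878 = 56+67/878 = 56.08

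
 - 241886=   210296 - 452182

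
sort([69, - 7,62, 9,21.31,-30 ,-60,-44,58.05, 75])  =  [ - 60,-44, - 30 , - 7,9, 21.31 , 58.05,  62,69 , 75]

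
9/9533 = 9/9533 = 0.00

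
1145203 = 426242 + 718961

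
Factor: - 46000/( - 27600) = 3^( - 1 )*5^1 = 5/3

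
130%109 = 21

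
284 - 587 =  - 303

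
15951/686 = 23 + 173/686 = 23.25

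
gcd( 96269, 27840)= 1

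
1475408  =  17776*83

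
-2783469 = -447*6227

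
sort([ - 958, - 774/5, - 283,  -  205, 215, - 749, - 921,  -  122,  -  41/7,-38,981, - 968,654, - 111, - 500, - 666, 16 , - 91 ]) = [ - 968, - 958, - 921,  -  749, - 666,  -  500, - 283, - 205 , - 774/5, - 122,  -  111,-91,  -  38, - 41/7,16, 215, 654, 981]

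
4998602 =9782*511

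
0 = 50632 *0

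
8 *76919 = 615352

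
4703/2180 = 4703/2180 = 2.16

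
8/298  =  4/149 = 0.03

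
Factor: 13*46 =598 = 2^1*13^1*23^1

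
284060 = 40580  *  7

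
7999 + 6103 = 14102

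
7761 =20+7741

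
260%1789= 260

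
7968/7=7968/7 = 1138.29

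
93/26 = 93/26 = 3.58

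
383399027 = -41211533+424610560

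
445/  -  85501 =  - 445/85501 = -  0.01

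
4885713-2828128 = 2057585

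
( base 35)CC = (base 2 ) 110110000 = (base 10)432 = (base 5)3212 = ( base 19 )13E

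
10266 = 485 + 9781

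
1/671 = 1/671=0.00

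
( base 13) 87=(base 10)111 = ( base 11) A1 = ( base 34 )39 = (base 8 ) 157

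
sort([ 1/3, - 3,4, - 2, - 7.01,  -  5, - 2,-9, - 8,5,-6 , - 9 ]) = [ - 9, - 9,-8, - 7.01,-6,-5 , -3, - 2, - 2,1/3, 4,5 ] 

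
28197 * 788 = 22219236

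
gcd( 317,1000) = 1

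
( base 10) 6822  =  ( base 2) 1101010100110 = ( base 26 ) A2A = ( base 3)100100200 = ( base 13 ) 314A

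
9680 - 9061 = 619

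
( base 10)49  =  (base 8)61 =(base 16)31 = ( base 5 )144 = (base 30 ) 1j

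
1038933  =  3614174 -2575241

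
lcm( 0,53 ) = 0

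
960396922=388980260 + 571416662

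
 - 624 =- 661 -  - 37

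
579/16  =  579/16 = 36.19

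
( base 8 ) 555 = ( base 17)148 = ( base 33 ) b2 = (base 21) H8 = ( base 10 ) 365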